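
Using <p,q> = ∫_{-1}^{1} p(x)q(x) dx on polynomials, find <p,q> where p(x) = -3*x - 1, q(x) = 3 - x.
<p,q> = -4

Expand the product: p(x)·q(x) = 3*x^2 - 8*x - 3.
∫_{-1}^{1} of each monomial x^k gives [2/(k+1) if k even, 0 if k odd]. Integrating term-by-term (or equivalently evaluating the antiderivative F(x) = x^3 - 4*x^2 - 3*x at the endpoints):
  F(1) − F(−1) = -6 − (-2) = -4.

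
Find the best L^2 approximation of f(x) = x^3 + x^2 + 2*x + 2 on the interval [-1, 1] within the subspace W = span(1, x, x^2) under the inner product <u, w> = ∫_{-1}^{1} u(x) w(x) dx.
g(x) = x^2 + 13*x/5 + 2

The best approximation g ∈ W is the orthogonal projection of f onto W. Writing g = a_0 + a_1 x + a_2 x^2, the coefficients solve the normal equations G · a = b where
  G_{ij} = <φ_i, φ_j> and b_i = <f, φ_i>, with φ_0 = 1, φ_1 = x, φ_2 = x^2.
G =
  [2, 0, 2/3]
  [0, 2/3, 0]
  [2/3, 0, 2/5],
b = (14/3, 26/15, 26/15).
Solving gives a_0 = 2, a_1 = 13/5, a_2 = 1, so
  g(x) = x^2 + 13*x/5 + 2.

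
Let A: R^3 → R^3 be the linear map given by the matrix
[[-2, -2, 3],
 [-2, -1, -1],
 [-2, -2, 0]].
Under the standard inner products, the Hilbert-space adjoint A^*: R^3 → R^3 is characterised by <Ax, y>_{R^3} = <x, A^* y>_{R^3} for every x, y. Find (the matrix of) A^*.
A^* = A^T =
[[-2, -2, -2],
 [-2, -1, -2],
 [3, -1, 0]]

For real matrices with standard dot products, the defining identity <Ax, y> = <x, A^* y> gives (Ax)^T y = x^T (A^*) y, i.e. x^T A^T y = x^T (A^*) y. Since this holds for all x, y, we must have A^* = A^T. Therefore
A^* =
[[-2, -2, -2],
 [-2, -1, -2],
 [3, -1, 0]].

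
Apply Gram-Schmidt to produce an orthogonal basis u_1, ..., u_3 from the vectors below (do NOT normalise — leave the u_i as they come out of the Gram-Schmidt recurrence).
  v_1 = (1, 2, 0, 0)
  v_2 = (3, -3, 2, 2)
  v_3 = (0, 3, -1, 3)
Orthogonal basis:
  u_1 = (1, 2, 0, 0)
  u_2 = (18/5, -9/5, 2, 2)
  u_3 = (-120/121, 60/121, -107/121, 377/121)

Apply the Gram-Schmidt recurrence
  u_1 = v_1
  u_i = v_i − Σ_{j<i} ((v_i · u_j) / (u_j · u_j)) · u_j.

Step by step this gives:
  u_1 = (1, 2, 0, 0)
  u_2 = (18/5, -9/5, 2, 2)
  u_3 = (-120/121, 60/121, -107/121, 377/121)

Orthogonality check:
  u_2 · u_1 = 0 (should be 0)
  u_3 · u_1 = 0 (should be 0)
  u_3 · u_2 = 0 (should be 0)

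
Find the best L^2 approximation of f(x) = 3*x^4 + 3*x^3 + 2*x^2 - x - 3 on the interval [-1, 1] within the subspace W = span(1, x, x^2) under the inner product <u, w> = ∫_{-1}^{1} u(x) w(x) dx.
g(x) = 32*x^2/7 + 4*x/5 - 114/35

The best approximation g ∈ W is the orthogonal projection of f onto W. Writing g = a_0 + a_1 x + a_2 x^2, the coefficients solve the normal equations G · a = b where
  G_{ij} = <φ_i, φ_j> and b_i = <f, φ_i>, with φ_0 = 1, φ_1 = x, φ_2 = x^2.
G =
  [2, 0, 2/3]
  [0, 2/3, 0]
  [2/3, 0, 2/5],
b = (-52/15, 8/15, -12/35).
Solving gives a_0 = -114/35, a_1 = 4/5, a_2 = 32/7, so
  g(x) = 32*x^2/7 + 4*x/5 - 114/35.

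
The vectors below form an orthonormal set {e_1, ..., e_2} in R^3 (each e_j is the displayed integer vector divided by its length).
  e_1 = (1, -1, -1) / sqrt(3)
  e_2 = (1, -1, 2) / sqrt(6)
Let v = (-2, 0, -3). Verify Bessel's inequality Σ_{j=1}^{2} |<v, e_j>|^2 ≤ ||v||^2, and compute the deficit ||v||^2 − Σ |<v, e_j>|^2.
Σ |<v, e_j>|^2 = 11; ||v||^2 = 13; deficit = 2

Write each e_j = u_j / sqrt(<u_j, u_j>) where u_j is the displayed integer vector. Then <v, e_j> = <v, u_j> / sqrt(<u_j, u_j>), so |<v, e_j>|^2 = <v, u_j>^2 / <u_j, u_j>.
Coefficients: <v, e_1> = 1/sqrt(3), <v, e_2> = -8/sqrt(6).
Square and sum: Σ |<v, e_j>|^2 = 11.
Compute ||v||^2 = v·v = 13.
Deficit = 13 − 11 = 2 ≥ 0, confirming Bessel's inequality. (The deficit equals ||v − Σ <v,e_j> e_j||^2, the squared distance from v to span{e_j}.)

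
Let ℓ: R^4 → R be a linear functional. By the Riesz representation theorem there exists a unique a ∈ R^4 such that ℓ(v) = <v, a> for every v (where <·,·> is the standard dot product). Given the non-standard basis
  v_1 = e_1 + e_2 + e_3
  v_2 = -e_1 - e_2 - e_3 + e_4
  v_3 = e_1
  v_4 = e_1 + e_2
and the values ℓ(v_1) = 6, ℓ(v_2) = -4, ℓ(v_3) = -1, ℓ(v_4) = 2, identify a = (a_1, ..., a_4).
a = (-1, 3, 4, 2)

Write a = (a_1, ..., a_4) in the standard basis. For each basis vector v_i, ℓ(v_i) = <v_i, a> is a linear equation in the a_j's. Collect the n equations into a matrix system V a = ℓ, where row i of V is v_i (expressed in the standard basis). Since V is invertible (lower-triangular with 1s on the diagonal, up to permutation), solve by back-substitution:
  V =
[[1, 1, 1, 0],
 [-1, -1, -1, 1],
 [1, 0, 0, 0],
 [1, 1, 0, 0]]
  V a = (6, -4, -1, 2)
Solving gives a = (-1, 3, 4, 2).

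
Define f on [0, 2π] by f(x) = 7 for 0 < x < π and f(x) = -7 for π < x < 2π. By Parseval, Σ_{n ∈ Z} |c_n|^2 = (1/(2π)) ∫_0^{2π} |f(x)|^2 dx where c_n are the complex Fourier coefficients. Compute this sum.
Σ |c_n|^2 = 49

Parseval equates the L^2 energy of f (normalised by 1/(2π)) with the ℓ^2 sum of its Fourier coefficients: (1/(2π)) ∫_0^{2π} |f|^2 = Σ |c_n|^2.
Compute the left side: (1/(2π)) [∫_0^π 7^2 dx + ∫_π^{2π} (-7)^2 dx] = (1/(2π)) · (49π + 49π) = (49 + 49)/2 = 49.
So Σ_{n ∈ Z} |c_n|^2 = 49.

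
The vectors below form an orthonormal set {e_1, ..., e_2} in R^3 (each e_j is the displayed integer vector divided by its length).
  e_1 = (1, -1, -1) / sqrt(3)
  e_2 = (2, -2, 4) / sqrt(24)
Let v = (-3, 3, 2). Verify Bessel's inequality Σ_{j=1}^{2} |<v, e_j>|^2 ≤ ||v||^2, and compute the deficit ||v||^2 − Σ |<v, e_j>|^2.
Σ |<v, e_j>|^2 = 22; ||v||^2 = 22; deficit = 0

Write each e_j = u_j / sqrt(<u_j, u_j>) where u_j is the displayed integer vector. Then <v, e_j> = <v, u_j> / sqrt(<u_j, u_j>), so |<v, e_j>|^2 = <v, u_j>^2 / <u_j, u_j>.
Coefficients: <v, e_1> = -8/sqrt(3), <v, e_2> = -4/sqrt(24).
Square and sum: Σ |<v, e_j>|^2 = 22.
Compute ||v||^2 = v·v = 22.
Deficit = 22 − 22 = 0 ≥ 0, confirming Bessel's inequality. (The deficit equals ||v − Σ <v,e_j> e_j||^2, the squared distance from v to span{e_j}.)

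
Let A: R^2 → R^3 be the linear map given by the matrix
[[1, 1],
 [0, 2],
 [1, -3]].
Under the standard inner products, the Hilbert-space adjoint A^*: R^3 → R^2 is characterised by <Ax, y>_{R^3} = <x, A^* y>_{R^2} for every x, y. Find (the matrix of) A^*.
A^* = A^T =
[[1, 0, 1],
 [1, 2, -3]]

For real matrices with standard dot products, the defining identity <Ax, y> = <x, A^* y> gives (Ax)^T y = x^T (A^*) y, i.e. x^T A^T y = x^T (A^*) y. Since this holds for all x, y, we must have A^* = A^T. Therefore
A^* =
[[1, 0, 1],
 [1, 2, -3]].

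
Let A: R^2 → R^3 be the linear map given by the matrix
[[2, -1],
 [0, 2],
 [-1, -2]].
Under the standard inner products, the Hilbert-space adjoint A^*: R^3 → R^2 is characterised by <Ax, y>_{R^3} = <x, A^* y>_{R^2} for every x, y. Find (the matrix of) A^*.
A^* = A^T =
[[2, 0, -1],
 [-1, 2, -2]]

For real matrices with standard dot products, the defining identity <Ax, y> = <x, A^* y> gives (Ax)^T y = x^T (A^*) y, i.e. x^T A^T y = x^T (A^*) y. Since this holds for all x, y, we must have A^* = A^T. Therefore
A^* =
[[2, 0, -1],
 [-1, 2, -2]].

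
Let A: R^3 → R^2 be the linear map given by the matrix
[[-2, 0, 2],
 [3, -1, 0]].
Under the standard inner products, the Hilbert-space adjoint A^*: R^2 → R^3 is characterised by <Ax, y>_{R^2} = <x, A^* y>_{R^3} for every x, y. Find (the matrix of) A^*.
A^* = A^T =
[[-2, 3],
 [0, -1],
 [2, 0]]

For real matrices with standard dot products, the defining identity <Ax, y> = <x, A^* y> gives (Ax)^T y = x^T (A^*) y, i.e. x^T A^T y = x^T (A^*) y. Since this holds for all x, y, we must have A^* = A^T. Therefore
A^* =
[[-2, 3],
 [0, -1],
 [2, 0]].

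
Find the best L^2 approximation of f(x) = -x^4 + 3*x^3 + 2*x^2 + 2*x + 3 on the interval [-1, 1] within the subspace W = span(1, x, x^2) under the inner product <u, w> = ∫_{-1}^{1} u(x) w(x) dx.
g(x) = 8*x^2/7 + 19*x/5 + 108/35

The best approximation g ∈ W is the orthogonal projection of f onto W. Writing g = a_0 + a_1 x + a_2 x^2, the coefficients solve the normal equations G · a = b where
  G_{ij} = <φ_i, φ_j> and b_i = <f, φ_i>, with φ_0 = 1, φ_1 = x, φ_2 = x^2.
G =
  [2, 0, 2/3]
  [0, 2/3, 0]
  [2/3, 0, 2/5],
b = (104/15, 38/15, 88/35).
Solving gives a_0 = 108/35, a_1 = 19/5, a_2 = 8/7, so
  g(x) = 8*x^2/7 + 19*x/5 + 108/35.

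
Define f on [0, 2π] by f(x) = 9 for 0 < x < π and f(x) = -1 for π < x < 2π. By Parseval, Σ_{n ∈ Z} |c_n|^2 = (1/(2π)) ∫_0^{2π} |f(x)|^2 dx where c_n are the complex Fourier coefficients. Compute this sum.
Σ |c_n|^2 = 41

Parseval equates the L^2 energy of f (normalised by 1/(2π)) with the ℓ^2 sum of its Fourier coefficients: (1/(2π)) ∫_0^{2π} |f|^2 = Σ |c_n|^2.
Compute the left side: (1/(2π)) [∫_0^π 9^2 dx + ∫_π^{2π} (-1)^2 dx] = (1/(2π)) · (81π + 1π) = (81 + 1)/2 = 41.
So Σ_{n ∈ Z} |c_n|^2 = 41.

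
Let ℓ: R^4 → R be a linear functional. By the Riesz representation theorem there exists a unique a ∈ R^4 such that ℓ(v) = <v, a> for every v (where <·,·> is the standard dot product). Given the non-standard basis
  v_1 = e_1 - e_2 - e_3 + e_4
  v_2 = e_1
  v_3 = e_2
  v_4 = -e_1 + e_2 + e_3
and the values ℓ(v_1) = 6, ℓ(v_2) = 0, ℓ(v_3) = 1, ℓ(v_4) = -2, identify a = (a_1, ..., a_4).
a = (0, 1, -3, 4)

Write a = (a_1, ..., a_4) in the standard basis. For each basis vector v_i, ℓ(v_i) = <v_i, a> is a linear equation in the a_j's. Collect the n equations into a matrix system V a = ℓ, where row i of V is v_i (expressed in the standard basis). Since V is invertible (lower-triangular with 1s on the diagonal, up to permutation), solve by back-substitution:
  V =
[[1, -1, -1, 1],
 [1, 0, 0, 0],
 [0, 1, 0, 0],
 [-1, 1, 1, 0]]
  V a = (6, 0, 1, -2)
Solving gives a = (0, 1, -3, 4).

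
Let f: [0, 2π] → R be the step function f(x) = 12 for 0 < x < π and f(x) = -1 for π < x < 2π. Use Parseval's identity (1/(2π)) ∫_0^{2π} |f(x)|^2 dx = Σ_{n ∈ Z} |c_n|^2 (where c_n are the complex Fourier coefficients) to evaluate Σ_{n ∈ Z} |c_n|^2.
Σ |c_n|^2 = 145/2

Parseval equates the L^2 energy of f (normalised by 1/(2π)) with the ℓ^2 sum of its Fourier coefficients: (1/(2π)) ∫_0^{2π} |f|^2 = Σ |c_n|^2.
Compute the left side: (1/(2π)) [∫_0^π 12^2 dx + ∫_π^{2π} (-1)^2 dx] = (1/(2π)) · (144π + 1π) = (144 + 1)/2 = 145/2.
So Σ_{n ∈ Z} |c_n|^2 = 145/2.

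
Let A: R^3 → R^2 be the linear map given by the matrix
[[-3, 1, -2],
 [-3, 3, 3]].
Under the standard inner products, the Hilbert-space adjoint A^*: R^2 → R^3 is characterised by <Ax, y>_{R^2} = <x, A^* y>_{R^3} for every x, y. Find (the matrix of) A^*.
A^* = A^T =
[[-3, -3],
 [1, 3],
 [-2, 3]]

For real matrices with standard dot products, the defining identity <Ax, y> = <x, A^* y> gives (Ax)^T y = x^T (A^*) y, i.e. x^T A^T y = x^T (A^*) y. Since this holds for all x, y, we must have A^* = A^T. Therefore
A^* =
[[-3, -3],
 [1, 3],
 [-2, 3]].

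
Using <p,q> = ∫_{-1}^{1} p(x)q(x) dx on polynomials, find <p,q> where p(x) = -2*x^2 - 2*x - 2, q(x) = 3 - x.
<p,q> = -44/3

Expand the product: p(x)·q(x) = 2*x^3 - 4*x^2 - 4*x - 6.
∫_{-1}^{1} of each monomial x^k gives [2/(k+1) if k even, 0 if k odd]. Integrating term-by-term (or equivalently evaluating the antiderivative F(x) = x^4/2 - 4*x^3/3 - 2*x^2 - 6*x at the endpoints):
  F(1) − F(−1) = -53/6 − (35/6) = -44/3.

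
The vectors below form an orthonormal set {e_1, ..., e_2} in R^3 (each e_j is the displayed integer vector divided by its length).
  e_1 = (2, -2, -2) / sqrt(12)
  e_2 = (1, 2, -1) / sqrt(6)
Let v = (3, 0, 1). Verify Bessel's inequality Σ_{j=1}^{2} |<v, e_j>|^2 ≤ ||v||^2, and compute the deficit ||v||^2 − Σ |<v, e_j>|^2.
Σ |<v, e_j>|^2 = 2; ||v||^2 = 10; deficit = 8

Write each e_j = u_j / sqrt(<u_j, u_j>) where u_j is the displayed integer vector. Then <v, e_j> = <v, u_j> / sqrt(<u_j, u_j>), so |<v, e_j>|^2 = <v, u_j>^2 / <u_j, u_j>.
Coefficients: <v, e_1> = 4/sqrt(12), <v, e_2> = 2/sqrt(6).
Square and sum: Σ |<v, e_j>|^2 = 2.
Compute ||v||^2 = v·v = 10.
Deficit = 10 − 2 = 8 ≥ 0, confirming Bessel's inequality. (The deficit equals ||v − Σ <v,e_j> e_j||^2, the squared distance from v to span{e_j}.)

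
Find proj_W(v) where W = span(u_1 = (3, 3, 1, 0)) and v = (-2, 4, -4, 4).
proj_W(v) = (6/19, 6/19, 2/19, 0)

Set up U = [u_1 | ... | u_1] ∈ R^(4×1). The projector onto W = col(U) is P = U (U^T U)^(-1) U^T.
Compute U^T U =
  [19],
and U^T v = (2).
Solve U^T U · c = U^T v for the coefficients: c = (2/19). The projection is proj_W(v) = U c.
Check: (v - proj_W(v)) · u_1 = 0  (should be 0).
Result: proj_W(v) = (6/19, 6/19, 2/19, 0).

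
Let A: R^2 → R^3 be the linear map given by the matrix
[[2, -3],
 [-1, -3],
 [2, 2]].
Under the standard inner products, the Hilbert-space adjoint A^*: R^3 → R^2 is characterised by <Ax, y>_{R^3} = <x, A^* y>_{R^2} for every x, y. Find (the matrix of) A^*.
A^* = A^T =
[[2, -1, 2],
 [-3, -3, 2]]

For real matrices with standard dot products, the defining identity <Ax, y> = <x, A^* y> gives (Ax)^T y = x^T (A^*) y, i.e. x^T A^T y = x^T (A^*) y. Since this holds for all x, y, we must have A^* = A^T. Therefore
A^* =
[[2, -1, 2],
 [-3, -3, 2]].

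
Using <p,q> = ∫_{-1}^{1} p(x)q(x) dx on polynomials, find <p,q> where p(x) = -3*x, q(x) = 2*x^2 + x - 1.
<p,q> = -2

Expand the product: p(x)·q(x) = -6*x^3 - 3*x^2 + 3*x.
∫_{-1}^{1} of each monomial x^k gives [2/(k+1) if k even, 0 if k odd]. Integrating term-by-term (or equivalently evaluating the antiderivative F(x) = -3*x^4/2 - x^3 + 3*x^2/2 at the endpoints):
  F(1) − F(−1) = -1 − (1) = -2.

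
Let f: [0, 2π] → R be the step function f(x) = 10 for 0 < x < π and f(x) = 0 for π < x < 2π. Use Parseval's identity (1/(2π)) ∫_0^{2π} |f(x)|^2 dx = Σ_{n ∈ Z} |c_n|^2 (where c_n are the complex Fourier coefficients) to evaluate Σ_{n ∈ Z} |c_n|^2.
Σ |c_n|^2 = 50

Parseval equates the L^2 energy of f (normalised by 1/(2π)) with the ℓ^2 sum of its Fourier coefficients: (1/(2π)) ∫_0^{2π} |f|^2 = Σ |c_n|^2.
Compute the left side: (1/(2π)) [∫_0^π 10^2 dx + ∫_π^{2π} 0^2 dx] = (1/(2π)) · (100π + 0π) = (100 + 0)/2 = 50.
So Σ_{n ∈ Z} |c_n|^2 = 50.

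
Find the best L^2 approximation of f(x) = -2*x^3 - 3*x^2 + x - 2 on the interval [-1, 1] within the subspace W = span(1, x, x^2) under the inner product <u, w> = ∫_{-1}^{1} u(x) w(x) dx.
g(x) = -3*x^2 - x/5 - 2

The best approximation g ∈ W is the orthogonal projection of f onto W. Writing g = a_0 + a_1 x + a_2 x^2, the coefficients solve the normal equations G · a = b where
  G_{ij} = <φ_i, φ_j> and b_i = <f, φ_i>, with φ_0 = 1, φ_1 = x, φ_2 = x^2.
G =
  [2, 0, 2/3]
  [0, 2/3, 0]
  [2/3, 0, 2/5],
b = (-6, -2/15, -38/15).
Solving gives a_0 = -2, a_1 = -1/5, a_2 = -3, so
  g(x) = -3*x^2 - x/5 - 2.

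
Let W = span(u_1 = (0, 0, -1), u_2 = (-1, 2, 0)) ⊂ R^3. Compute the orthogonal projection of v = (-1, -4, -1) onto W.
proj_W(v) = (7/5, -14/5, -1)

Set up U = [u_1 | ... | u_2] ∈ R^(3×2). The projector onto W = col(U) is P = U (U^T U)^(-1) U^T.
Compute U^T U =
  [1, 0]
  [0, 5],
and U^T v = (1, -7).
Solve U^T U · c = U^T v for the coefficients: c = (1, -7/5). The projection is proj_W(v) = U c.
Check: (v - proj_W(v)) · u_1 = 0  (should be 0).
Check: (v - proj_W(v)) · u_2 = 0  (should be 0).
Result: proj_W(v) = (7/5, -14/5, -1).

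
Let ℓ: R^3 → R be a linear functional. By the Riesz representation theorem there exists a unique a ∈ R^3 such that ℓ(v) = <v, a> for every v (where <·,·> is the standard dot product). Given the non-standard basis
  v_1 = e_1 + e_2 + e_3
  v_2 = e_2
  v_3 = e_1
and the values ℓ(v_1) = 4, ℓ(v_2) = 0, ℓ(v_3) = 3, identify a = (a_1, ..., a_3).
a = (3, 0, 1)

Write a = (a_1, ..., a_3) in the standard basis. For each basis vector v_i, ℓ(v_i) = <v_i, a> is a linear equation in the a_j's. Collect the n equations into a matrix system V a = ℓ, where row i of V is v_i (expressed in the standard basis). Since V is invertible (lower-triangular with 1s on the diagonal, up to permutation), solve by back-substitution:
  V =
[[1, 1, 1],
 [0, 1, 0],
 [1, 0, 0]]
  V a = (4, 0, 3)
Solving gives a = (3, 0, 1).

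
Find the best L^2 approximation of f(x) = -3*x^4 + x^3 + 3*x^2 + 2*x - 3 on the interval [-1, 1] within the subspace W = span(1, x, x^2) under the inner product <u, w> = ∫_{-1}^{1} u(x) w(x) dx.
g(x) = 3*x^2/7 + 13*x/5 - 96/35

The best approximation g ∈ W is the orthogonal projection of f onto W. Writing g = a_0 + a_1 x + a_2 x^2, the coefficients solve the normal equations G · a = b where
  G_{ij} = <φ_i, φ_j> and b_i = <f, φ_i>, with φ_0 = 1, φ_1 = x, φ_2 = x^2.
G =
  [2, 0, 2/3]
  [0, 2/3, 0]
  [2/3, 0, 2/5],
b = (-26/5, 26/15, -58/35).
Solving gives a_0 = -96/35, a_1 = 13/5, a_2 = 3/7, so
  g(x) = 3*x^2/7 + 13*x/5 - 96/35.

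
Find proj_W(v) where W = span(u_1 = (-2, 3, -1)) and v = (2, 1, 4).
proj_W(v) = (5/7, -15/14, 5/14)

Set up U = [u_1 | ... | u_1] ∈ R^(3×1). The projector onto W = col(U) is P = U (U^T U)^(-1) U^T.
Compute U^T U =
  [14],
and U^T v = (-5).
Solve U^T U · c = U^T v for the coefficients: c = (-5/14). The projection is proj_W(v) = U c.
Check: (v - proj_W(v)) · u_1 = 0  (should be 0).
Result: proj_W(v) = (5/7, -15/14, 5/14).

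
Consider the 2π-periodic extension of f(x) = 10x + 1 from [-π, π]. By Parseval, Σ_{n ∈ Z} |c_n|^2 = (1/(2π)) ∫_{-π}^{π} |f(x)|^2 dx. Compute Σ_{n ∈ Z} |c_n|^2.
Σ |c_n|^2 = 100π^2/3 + 1

Expand and integrate term by term over [-π, π]:
  ∫ (10x)^2 dx = 100·(2π^3/3); ∫ 2·10·(1)·x dx = 0 (odd integrand); ∫ 1^2 dx = 1·2π.
So (1/(2π)) ∫_{-π}^{π} (10x + 1)^2 dx = 100π^2/3 + 1 = 100π^2/3 + 1.
Parseval ⇒ Σ |c_n|^2 = 100π^2/3 + 1.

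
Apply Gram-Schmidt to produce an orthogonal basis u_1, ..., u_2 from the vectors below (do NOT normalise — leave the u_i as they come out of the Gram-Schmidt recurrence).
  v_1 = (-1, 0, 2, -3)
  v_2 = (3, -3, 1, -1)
Orthogonal basis:
  u_1 = (-1, 0, 2, -3)
  u_2 = (22/7, -3, 5/7, -4/7)

Apply the Gram-Schmidt recurrence
  u_1 = v_1
  u_i = v_i − Σ_{j<i} ((v_i · u_j) / (u_j · u_j)) · u_j.

Step by step this gives:
  u_1 = (-1, 0, 2, -3)
  u_2 = (22/7, -3, 5/7, -4/7)

Orthogonality check:
  u_2 · u_1 = 0 (should be 0)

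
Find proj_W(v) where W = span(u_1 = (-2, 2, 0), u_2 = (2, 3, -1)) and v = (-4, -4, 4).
proj_W(v) = (-40/9, -40/9, 16/9)

Set up U = [u_1 | ... | u_2] ∈ R^(3×2). The projector onto W = col(U) is P = U (U^T U)^(-1) U^T.
Compute U^T U =
  [8, 2]
  [2, 14],
and U^T v = (0, -24).
Solve U^T U · c = U^T v for the coefficients: c = (4/9, -16/9). The projection is proj_W(v) = U c.
Check: (v - proj_W(v)) · u_1 = 0  (should be 0).
Check: (v - proj_W(v)) · u_2 = 0  (should be 0).
Result: proj_W(v) = (-40/9, -40/9, 16/9).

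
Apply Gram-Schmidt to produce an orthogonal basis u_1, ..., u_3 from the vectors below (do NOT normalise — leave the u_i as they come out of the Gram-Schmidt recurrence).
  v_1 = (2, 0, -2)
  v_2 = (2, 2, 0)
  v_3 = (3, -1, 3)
Orthogonal basis:
  u_1 = (2, 0, -2)
  u_2 = (1, 2, 1)
  u_3 = (7/3, -7/3, 7/3)

Apply the Gram-Schmidt recurrence
  u_1 = v_1
  u_i = v_i − Σ_{j<i} ((v_i · u_j) / (u_j · u_j)) · u_j.

Step by step this gives:
  u_1 = (2, 0, -2)
  u_2 = (1, 2, 1)
  u_3 = (7/3, -7/3, 7/3)

Orthogonality check:
  u_2 · u_1 = 0 (should be 0)
  u_3 · u_1 = 0 (should be 0)
  u_3 · u_2 = 0 (should be 0)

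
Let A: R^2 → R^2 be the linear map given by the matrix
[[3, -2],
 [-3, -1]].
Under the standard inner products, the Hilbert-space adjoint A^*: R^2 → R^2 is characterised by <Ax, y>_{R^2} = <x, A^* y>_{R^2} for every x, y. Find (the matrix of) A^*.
A^* = A^T =
[[3, -3],
 [-2, -1]]

For real matrices with standard dot products, the defining identity <Ax, y> = <x, A^* y> gives (Ax)^T y = x^T (A^*) y, i.e. x^T A^T y = x^T (A^*) y. Since this holds for all x, y, we must have A^* = A^T. Therefore
A^* =
[[3, -3],
 [-2, -1]].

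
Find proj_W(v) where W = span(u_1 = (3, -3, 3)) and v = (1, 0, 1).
proj_W(v) = (2/3, -2/3, 2/3)

Set up U = [u_1 | ... | u_1] ∈ R^(3×1). The projector onto W = col(U) is P = U (U^T U)^(-1) U^T.
Compute U^T U =
  [27],
and U^T v = (6).
Solve U^T U · c = U^T v for the coefficients: c = (2/9). The projection is proj_W(v) = U c.
Check: (v - proj_W(v)) · u_1 = 0  (should be 0).
Result: proj_W(v) = (2/3, -2/3, 2/3).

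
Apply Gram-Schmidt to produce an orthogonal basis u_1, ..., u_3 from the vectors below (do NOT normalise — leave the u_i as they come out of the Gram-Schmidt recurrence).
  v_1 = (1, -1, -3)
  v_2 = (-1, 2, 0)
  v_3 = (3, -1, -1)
Orthogonal basis:
  u_1 = (1, -1, -3)
  u_2 = (-8/11, 19/11, -9/11)
  u_3 = (42/23, 21/23, 7/23)

Apply the Gram-Schmidt recurrence
  u_1 = v_1
  u_i = v_i − Σ_{j<i} ((v_i · u_j) / (u_j · u_j)) · u_j.

Step by step this gives:
  u_1 = (1, -1, -3)
  u_2 = (-8/11, 19/11, -9/11)
  u_3 = (42/23, 21/23, 7/23)

Orthogonality check:
  u_2 · u_1 = 0 (should be 0)
  u_3 · u_1 = 0 (should be 0)
  u_3 · u_2 = 0 (should be 0)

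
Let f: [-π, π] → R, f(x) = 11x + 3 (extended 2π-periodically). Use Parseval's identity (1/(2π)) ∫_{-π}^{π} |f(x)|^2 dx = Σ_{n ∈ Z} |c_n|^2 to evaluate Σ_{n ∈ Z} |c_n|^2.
Σ |c_n|^2 = 121π^2/3 + 9

Expand and integrate term by term over [-π, π]:
  ∫ (11x)^2 dx = 121·(2π^3/3); ∫ 2·11·(3)·x dx = 0 (odd integrand); ∫ 3^2 dx = 9·2π.
So (1/(2π)) ∫_{-π}^{π} (11x + 3)^2 dx = 121π^2/3 + 9 = 121π^2/3 + 9.
Parseval ⇒ Σ |c_n|^2 = 121π^2/3 + 9.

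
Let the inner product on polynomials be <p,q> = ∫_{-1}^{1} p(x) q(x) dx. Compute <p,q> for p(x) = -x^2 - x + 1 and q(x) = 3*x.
<p,q> = -2

Expand the product: p(x)·q(x) = -3*x^3 - 3*x^2 + 3*x.
∫_{-1}^{1} of each monomial x^k gives [2/(k+1) if k even, 0 if k odd]. Integrating term-by-term (or equivalently evaluating the antiderivative F(x) = -3*x^4/4 - x^3 + 3*x^2/2 at the endpoints):
  F(1) − F(−1) = -1/4 − (7/4) = -2.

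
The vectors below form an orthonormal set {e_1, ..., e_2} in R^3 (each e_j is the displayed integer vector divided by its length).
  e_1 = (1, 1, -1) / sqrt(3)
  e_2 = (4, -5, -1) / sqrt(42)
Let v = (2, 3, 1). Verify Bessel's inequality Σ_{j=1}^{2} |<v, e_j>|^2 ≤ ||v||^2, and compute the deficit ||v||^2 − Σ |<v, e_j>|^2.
Σ |<v, e_j>|^2 = 48/7; ||v||^2 = 14; deficit = 50/7

Write each e_j = u_j / sqrt(<u_j, u_j>) where u_j is the displayed integer vector. Then <v, e_j> = <v, u_j> / sqrt(<u_j, u_j>), so |<v, e_j>|^2 = <v, u_j>^2 / <u_j, u_j>.
Coefficients: <v, e_1> = 4/sqrt(3), <v, e_2> = -8/sqrt(42).
Square and sum: Σ |<v, e_j>|^2 = 48/7.
Compute ||v||^2 = v·v = 14.
Deficit = 14 − 48/7 = 50/7 ≥ 0, confirming Bessel's inequality. (The deficit equals ||v − Σ <v,e_j> e_j||^2, the squared distance from v to span{e_j}.)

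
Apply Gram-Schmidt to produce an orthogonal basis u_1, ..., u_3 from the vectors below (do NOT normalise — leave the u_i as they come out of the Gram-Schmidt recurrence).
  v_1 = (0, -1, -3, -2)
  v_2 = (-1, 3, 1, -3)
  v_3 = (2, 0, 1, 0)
Orthogonal basis:
  u_1 = (0, -1, -3, -2)
  u_2 = (-1, 3, 1, -3)
  u_3 = (39/20, -9/140, 57/140, -81/140)

Apply the Gram-Schmidt recurrence
  u_1 = v_1
  u_i = v_i − Σ_{j<i} ((v_i · u_j) / (u_j · u_j)) · u_j.

Step by step this gives:
  u_1 = (0, -1, -3, -2)
  u_2 = (-1, 3, 1, -3)
  u_3 = (39/20, -9/140, 57/140, -81/140)

Orthogonality check:
  u_2 · u_1 = 0 (should be 0)
  u_3 · u_1 = 0 (should be 0)
  u_3 · u_2 = 0 (should be 0)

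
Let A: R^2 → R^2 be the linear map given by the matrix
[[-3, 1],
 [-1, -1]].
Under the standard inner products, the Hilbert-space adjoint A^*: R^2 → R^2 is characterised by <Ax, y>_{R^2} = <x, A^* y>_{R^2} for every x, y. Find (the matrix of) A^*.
A^* = A^T =
[[-3, -1],
 [1, -1]]

For real matrices with standard dot products, the defining identity <Ax, y> = <x, A^* y> gives (Ax)^T y = x^T (A^*) y, i.e. x^T A^T y = x^T (A^*) y. Since this holds for all x, y, we must have A^* = A^T. Therefore
A^* =
[[-3, -1],
 [1, -1]].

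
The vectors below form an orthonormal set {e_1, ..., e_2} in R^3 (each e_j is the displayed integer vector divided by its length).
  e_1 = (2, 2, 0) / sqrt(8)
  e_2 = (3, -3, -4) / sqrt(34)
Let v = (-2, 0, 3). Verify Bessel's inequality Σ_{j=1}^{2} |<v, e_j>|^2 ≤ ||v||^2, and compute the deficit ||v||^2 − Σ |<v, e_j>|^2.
Σ |<v, e_j>|^2 = 196/17; ||v||^2 = 13; deficit = 25/17

Write each e_j = u_j / sqrt(<u_j, u_j>) where u_j is the displayed integer vector. Then <v, e_j> = <v, u_j> / sqrt(<u_j, u_j>), so |<v, e_j>|^2 = <v, u_j>^2 / <u_j, u_j>.
Coefficients: <v, e_1> = -4/sqrt(8), <v, e_2> = -18/sqrt(34).
Square and sum: Σ |<v, e_j>|^2 = 196/17.
Compute ||v||^2 = v·v = 13.
Deficit = 13 − 196/17 = 25/17 ≥ 0, confirming Bessel's inequality. (The deficit equals ||v − Σ <v,e_j> e_j||^2, the squared distance from v to span{e_j}.)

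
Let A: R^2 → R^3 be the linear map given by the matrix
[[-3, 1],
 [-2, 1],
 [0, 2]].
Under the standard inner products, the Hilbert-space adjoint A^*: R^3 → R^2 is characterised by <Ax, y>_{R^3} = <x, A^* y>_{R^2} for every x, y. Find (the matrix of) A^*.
A^* = A^T =
[[-3, -2, 0],
 [1, 1, 2]]

For real matrices with standard dot products, the defining identity <Ax, y> = <x, A^* y> gives (Ax)^T y = x^T (A^*) y, i.e. x^T A^T y = x^T (A^*) y. Since this holds for all x, y, we must have A^* = A^T. Therefore
A^* =
[[-3, -2, 0],
 [1, 1, 2]].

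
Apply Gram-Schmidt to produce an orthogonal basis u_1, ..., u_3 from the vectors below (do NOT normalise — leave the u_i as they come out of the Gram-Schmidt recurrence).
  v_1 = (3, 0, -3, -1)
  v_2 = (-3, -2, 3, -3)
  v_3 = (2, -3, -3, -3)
Orthogonal basis:
  u_1 = (3, 0, -3, -1)
  u_2 = (-12/19, -2, 12/19, -72/19)
  u_3 = (-34/91, -138/91, -57/91, 69/91)

Apply the Gram-Schmidt recurrence
  u_1 = v_1
  u_i = v_i − Σ_{j<i} ((v_i · u_j) / (u_j · u_j)) · u_j.

Step by step this gives:
  u_1 = (3, 0, -3, -1)
  u_2 = (-12/19, -2, 12/19, -72/19)
  u_3 = (-34/91, -138/91, -57/91, 69/91)

Orthogonality check:
  u_2 · u_1 = 0 (should be 0)
  u_3 · u_1 = 0 (should be 0)
  u_3 · u_2 = 0 (should be 0)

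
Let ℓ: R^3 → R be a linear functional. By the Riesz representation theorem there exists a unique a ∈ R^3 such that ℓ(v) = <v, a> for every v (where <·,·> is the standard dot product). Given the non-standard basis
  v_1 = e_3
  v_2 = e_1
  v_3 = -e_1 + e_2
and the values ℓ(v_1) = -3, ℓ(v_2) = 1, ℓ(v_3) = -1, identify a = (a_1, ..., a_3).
a = (1, 0, -3)

Write a = (a_1, ..., a_3) in the standard basis. For each basis vector v_i, ℓ(v_i) = <v_i, a> is a linear equation in the a_j's. Collect the n equations into a matrix system V a = ℓ, where row i of V is v_i (expressed in the standard basis). Since V is invertible (lower-triangular with 1s on the diagonal, up to permutation), solve by back-substitution:
  V =
[[0, 0, 1],
 [1, 0, 0],
 [-1, 1, 0]]
  V a = (-3, 1, -1)
Solving gives a = (1, 0, -3).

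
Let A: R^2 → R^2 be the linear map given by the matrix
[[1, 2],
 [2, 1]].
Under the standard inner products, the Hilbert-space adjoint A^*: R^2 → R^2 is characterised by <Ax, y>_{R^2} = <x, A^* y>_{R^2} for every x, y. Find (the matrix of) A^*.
A^* = A^T =
[[1, 2],
 [2, 1]]

For real matrices with standard dot products, the defining identity <Ax, y> = <x, A^* y> gives (Ax)^T y = x^T (A^*) y, i.e. x^T A^T y = x^T (A^*) y. Since this holds for all x, y, we must have A^* = A^T. Therefore
A^* =
[[1, 2],
 [2, 1]].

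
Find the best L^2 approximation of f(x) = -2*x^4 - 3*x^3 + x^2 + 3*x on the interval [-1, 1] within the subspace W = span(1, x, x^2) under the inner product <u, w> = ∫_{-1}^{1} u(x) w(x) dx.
g(x) = -5*x^2/7 + 6*x/5 + 6/35

The best approximation g ∈ W is the orthogonal projection of f onto W. Writing g = a_0 + a_1 x + a_2 x^2, the coefficients solve the normal equations G · a = b where
  G_{ij} = <φ_i, φ_j> and b_i = <f, φ_i>, with φ_0 = 1, φ_1 = x, φ_2 = x^2.
G =
  [2, 0, 2/3]
  [0, 2/3, 0]
  [2/3, 0, 2/5],
b = (-2/15, 4/5, -6/35).
Solving gives a_0 = 6/35, a_1 = 6/5, a_2 = -5/7, so
  g(x) = -5*x^2/7 + 6*x/5 + 6/35.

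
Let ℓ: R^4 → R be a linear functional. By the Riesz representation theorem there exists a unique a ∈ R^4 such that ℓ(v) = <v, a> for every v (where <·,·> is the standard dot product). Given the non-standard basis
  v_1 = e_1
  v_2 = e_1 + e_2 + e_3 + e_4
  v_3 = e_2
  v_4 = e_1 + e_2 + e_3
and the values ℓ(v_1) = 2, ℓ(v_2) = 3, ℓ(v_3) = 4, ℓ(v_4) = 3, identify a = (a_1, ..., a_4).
a = (2, 4, -3, 0)

Write a = (a_1, ..., a_4) in the standard basis. For each basis vector v_i, ℓ(v_i) = <v_i, a> is a linear equation in the a_j's. Collect the n equations into a matrix system V a = ℓ, where row i of V is v_i (expressed in the standard basis). Since V is invertible (lower-triangular with 1s on the diagonal, up to permutation), solve by back-substitution:
  V =
[[1, 0, 0, 0],
 [1, 1, 1, 1],
 [0, 1, 0, 0],
 [1, 1, 1, 0]]
  V a = (2, 3, 4, 3)
Solving gives a = (2, 4, -3, 0).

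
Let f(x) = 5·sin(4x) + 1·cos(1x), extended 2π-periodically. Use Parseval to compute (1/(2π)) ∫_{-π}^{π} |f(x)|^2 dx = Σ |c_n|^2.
Σ |c_n|^2 = 13

Expand |f|^2 and use orthogonality of {sin(nx), cos(mx)} on [-π, π]:
  ∫_{-π}^{π} sin(nx)^2 dx = π, ∫ cos(mx)^2 dx = π, and cross terms integrate to 0.
So ∫_{-π}^{π} f(x)^2 dx = 5^2 · π + 1^2 · π = (25 + 1)π.
Divide by 2π: (25 + 1)/2 = 13.
By Parseval, this equals Σ |c_n|^2.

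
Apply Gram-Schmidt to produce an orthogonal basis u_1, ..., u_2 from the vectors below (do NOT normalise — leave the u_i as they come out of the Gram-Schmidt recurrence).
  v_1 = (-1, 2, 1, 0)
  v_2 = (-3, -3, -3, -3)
Orthogonal basis:
  u_1 = (-1, 2, 1, 0)
  u_2 = (-4, -1, -2, -3)

Apply the Gram-Schmidt recurrence
  u_1 = v_1
  u_i = v_i − Σ_{j<i} ((v_i · u_j) / (u_j · u_j)) · u_j.

Step by step this gives:
  u_1 = (-1, 2, 1, 0)
  u_2 = (-4, -1, -2, -3)

Orthogonality check:
  u_2 · u_1 = 0 (should be 0)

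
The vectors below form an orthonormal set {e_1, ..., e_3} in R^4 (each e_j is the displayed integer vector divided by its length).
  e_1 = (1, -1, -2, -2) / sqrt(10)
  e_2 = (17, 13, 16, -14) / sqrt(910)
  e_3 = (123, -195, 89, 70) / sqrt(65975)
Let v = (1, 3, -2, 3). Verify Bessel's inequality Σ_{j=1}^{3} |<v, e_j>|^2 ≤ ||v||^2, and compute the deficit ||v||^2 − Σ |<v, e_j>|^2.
Σ |<v, e_j>|^2 = 138/29; ||v||^2 = 23; deficit = 529/29

Write each e_j = u_j / sqrt(<u_j, u_j>) where u_j is the displayed integer vector. Then <v, e_j> = <v, u_j> / sqrt(<u_j, u_j>), so |<v, e_j>|^2 = <v, u_j>^2 / <u_j, u_j>.
Coefficients: <v, e_1> = -4/sqrt(10), <v, e_2> = -18/sqrt(910), <v, e_3> = -430/sqrt(65975).
Square and sum: Σ |<v, e_j>|^2 = 138/29.
Compute ||v||^2 = v·v = 23.
Deficit = 23 − 138/29 = 529/29 ≥ 0, confirming Bessel's inequality. (The deficit equals ||v − Σ <v,e_j> e_j||^2, the squared distance from v to span{e_j}.)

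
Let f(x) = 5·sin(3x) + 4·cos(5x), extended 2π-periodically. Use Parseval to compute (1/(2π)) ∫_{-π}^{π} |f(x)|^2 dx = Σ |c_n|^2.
Σ |c_n|^2 = 41/2

Expand |f|^2 and use orthogonality of {sin(nx), cos(mx)} on [-π, π]:
  ∫_{-π}^{π} sin(nx)^2 dx = π, ∫ cos(mx)^2 dx = π, and cross terms integrate to 0.
So ∫_{-π}^{π} f(x)^2 dx = 5^2 · π + 4^2 · π = (25 + 16)π.
Divide by 2π: (25 + 16)/2 = 41/2.
By Parseval, this equals Σ |c_n|^2.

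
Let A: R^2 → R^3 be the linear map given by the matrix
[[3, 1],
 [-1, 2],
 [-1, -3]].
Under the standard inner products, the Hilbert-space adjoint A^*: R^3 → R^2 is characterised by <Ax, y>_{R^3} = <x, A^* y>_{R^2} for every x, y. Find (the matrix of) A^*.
A^* = A^T =
[[3, -1, -1],
 [1, 2, -3]]

For real matrices with standard dot products, the defining identity <Ax, y> = <x, A^* y> gives (Ax)^T y = x^T (A^*) y, i.e. x^T A^T y = x^T (A^*) y. Since this holds for all x, y, we must have A^* = A^T. Therefore
A^* =
[[3, -1, -1],
 [1, 2, -3]].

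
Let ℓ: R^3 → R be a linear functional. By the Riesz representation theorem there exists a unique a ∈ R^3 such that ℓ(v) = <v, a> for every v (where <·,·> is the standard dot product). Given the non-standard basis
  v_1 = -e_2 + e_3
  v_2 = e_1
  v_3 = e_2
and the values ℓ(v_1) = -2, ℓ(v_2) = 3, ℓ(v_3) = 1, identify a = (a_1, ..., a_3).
a = (3, 1, -1)

Write a = (a_1, ..., a_3) in the standard basis. For each basis vector v_i, ℓ(v_i) = <v_i, a> is a linear equation in the a_j's. Collect the n equations into a matrix system V a = ℓ, where row i of V is v_i (expressed in the standard basis). Since V is invertible (lower-triangular with 1s on the diagonal, up to permutation), solve by back-substitution:
  V =
[[0, -1, 1],
 [1, 0, 0],
 [0, 1, 0]]
  V a = (-2, 3, 1)
Solving gives a = (3, 1, -1).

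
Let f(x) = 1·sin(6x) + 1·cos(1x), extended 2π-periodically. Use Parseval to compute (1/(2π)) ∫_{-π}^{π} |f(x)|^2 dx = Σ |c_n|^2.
Σ |c_n|^2 = 1

Expand |f|^2 and use orthogonality of {sin(nx), cos(mx)} on [-π, π]:
  ∫_{-π}^{π} sin(nx)^2 dx = π, ∫ cos(mx)^2 dx = π, and cross terms integrate to 0.
So ∫_{-π}^{π} f(x)^2 dx = 1^2 · π + 1^2 · π = (1 + 1)π.
Divide by 2π: (1 + 1)/2 = 1.
By Parseval, this equals Σ |c_n|^2.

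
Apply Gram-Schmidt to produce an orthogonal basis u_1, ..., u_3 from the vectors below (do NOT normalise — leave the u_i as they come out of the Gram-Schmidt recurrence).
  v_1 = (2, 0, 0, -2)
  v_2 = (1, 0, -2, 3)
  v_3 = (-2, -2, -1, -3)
Orthogonal basis:
  u_1 = (2, 0, 0, -2)
  u_2 = (2, 0, -2, 2)
  u_3 = (-7/6, -2, -7/3, -7/6)

Apply the Gram-Schmidt recurrence
  u_1 = v_1
  u_i = v_i − Σ_{j<i} ((v_i · u_j) / (u_j · u_j)) · u_j.

Step by step this gives:
  u_1 = (2, 0, 0, -2)
  u_2 = (2, 0, -2, 2)
  u_3 = (-7/6, -2, -7/3, -7/6)

Orthogonality check:
  u_2 · u_1 = 0 (should be 0)
  u_3 · u_1 = 0 (should be 0)
  u_3 · u_2 = 0 (should be 0)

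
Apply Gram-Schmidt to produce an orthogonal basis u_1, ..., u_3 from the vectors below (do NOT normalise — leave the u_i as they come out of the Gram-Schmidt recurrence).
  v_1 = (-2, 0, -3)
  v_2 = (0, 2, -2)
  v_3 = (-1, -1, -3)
Orthogonal basis:
  u_1 = (-2, 0, -3)
  u_2 = (12/13, 2, -8/13)
  u_3 = (15/17, -10/17, -10/17)

Apply the Gram-Schmidt recurrence
  u_1 = v_1
  u_i = v_i − Σ_{j<i} ((v_i · u_j) / (u_j · u_j)) · u_j.

Step by step this gives:
  u_1 = (-2, 0, -3)
  u_2 = (12/13, 2, -8/13)
  u_3 = (15/17, -10/17, -10/17)

Orthogonality check:
  u_2 · u_1 = 0 (should be 0)
  u_3 · u_1 = 0 (should be 0)
  u_3 · u_2 = 0 (should be 0)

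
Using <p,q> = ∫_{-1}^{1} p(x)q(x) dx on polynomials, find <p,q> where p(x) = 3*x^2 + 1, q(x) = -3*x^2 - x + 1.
<p,q> = -8/5

Expand the product: p(x)·q(x) = -9*x^4 - 3*x^3 - x + 1.
∫_{-1}^{1} of each monomial x^k gives [2/(k+1) if k even, 0 if k odd]. Integrating term-by-term (or equivalently evaluating the antiderivative F(x) = -9*x^5/5 - 3*x^4/4 - x^2/2 + x at the endpoints):
  F(1) − F(−1) = -41/20 − (-9/20) = -8/5.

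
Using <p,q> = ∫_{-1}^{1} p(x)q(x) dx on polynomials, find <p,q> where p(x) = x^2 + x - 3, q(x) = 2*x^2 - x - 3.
<p,q> = 182/15

Expand the product: p(x)·q(x) = 2*x^4 + x^3 - 10*x^2 + 9.
∫_{-1}^{1} of each monomial x^k gives [2/(k+1) if k even, 0 if k odd]. Integrating term-by-term (or equivalently evaluating the antiderivative F(x) = 2*x^5/5 + x^4/4 - 10*x^3/3 + 9*x at the endpoints):
  F(1) − F(−1) = 379/60 − (-349/60) = 182/15.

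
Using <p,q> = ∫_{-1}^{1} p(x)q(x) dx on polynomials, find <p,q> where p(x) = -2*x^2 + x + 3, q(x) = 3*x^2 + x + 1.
<p,q> = 134/15

Expand the product: p(x)·q(x) = -6*x^4 + x^3 + 8*x^2 + 4*x + 3.
∫_{-1}^{1} of each monomial x^k gives [2/(k+1) if k even, 0 if k odd]. Integrating term-by-term (or equivalently evaluating the antiderivative F(x) = -6*x^5/5 + x^4/4 + 8*x^3/3 + 2*x^2 + 3*x at the endpoints):
  F(1) − F(−1) = 403/60 − (-133/60) = 134/15.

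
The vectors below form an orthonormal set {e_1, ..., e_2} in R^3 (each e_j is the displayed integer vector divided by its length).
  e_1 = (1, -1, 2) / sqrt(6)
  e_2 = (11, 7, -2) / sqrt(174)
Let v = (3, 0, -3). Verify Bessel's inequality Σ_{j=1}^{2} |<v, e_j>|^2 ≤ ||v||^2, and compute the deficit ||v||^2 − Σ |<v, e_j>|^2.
Σ |<v, e_j>|^2 = 297/29; ||v||^2 = 18; deficit = 225/29

Write each e_j = u_j / sqrt(<u_j, u_j>) where u_j is the displayed integer vector. Then <v, e_j> = <v, u_j> / sqrt(<u_j, u_j>), so |<v, e_j>|^2 = <v, u_j>^2 / <u_j, u_j>.
Coefficients: <v, e_1> = -3/sqrt(6), <v, e_2> = 39/sqrt(174).
Square and sum: Σ |<v, e_j>|^2 = 297/29.
Compute ||v||^2 = v·v = 18.
Deficit = 18 − 297/29 = 225/29 ≥ 0, confirming Bessel's inequality. (The deficit equals ||v − Σ <v,e_j> e_j||^2, the squared distance from v to span{e_j}.)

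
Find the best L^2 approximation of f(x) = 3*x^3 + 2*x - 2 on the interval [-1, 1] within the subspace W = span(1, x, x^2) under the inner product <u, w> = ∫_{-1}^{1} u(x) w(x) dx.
g(x) = 19*x/5 - 2

The best approximation g ∈ W is the orthogonal projection of f onto W. Writing g = a_0 + a_1 x + a_2 x^2, the coefficients solve the normal equations G · a = b where
  G_{ij} = <φ_i, φ_j> and b_i = <f, φ_i>, with φ_0 = 1, φ_1 = x, φ_2 = x^2.
G =
  [2, 0, 2/3]
  [0, 2/3, 0]
  [2/3, 0, 2/5],
b = (-4, 38/15, -4/3).
Solving gives a_0 = -2, a_1 = 19/5, a_2 = 0, so
  g(x) = 19*x/5 - 2.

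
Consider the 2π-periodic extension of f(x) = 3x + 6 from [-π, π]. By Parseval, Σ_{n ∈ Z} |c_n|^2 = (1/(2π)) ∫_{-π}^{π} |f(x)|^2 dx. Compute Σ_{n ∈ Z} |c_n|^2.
Σ |c_n|^2 = 3π^2 + 36

Expand and integrate term by term over [-π, π]:
  ∫ (3x)^2 dx = 9·(2π^3/3); ∫ 2·3·(6)·x dx = 0 (odd integrand); ∫ 6^2 dx = 36·2π.
So (1/(2π)) ∫_{-π}^{π} (3x + 6)^2 dx = 9π^2/3 + 36 = 3π^2 + 36.
Parseval ⇒ Σ |c_n|^2 = 3π^2 + 36.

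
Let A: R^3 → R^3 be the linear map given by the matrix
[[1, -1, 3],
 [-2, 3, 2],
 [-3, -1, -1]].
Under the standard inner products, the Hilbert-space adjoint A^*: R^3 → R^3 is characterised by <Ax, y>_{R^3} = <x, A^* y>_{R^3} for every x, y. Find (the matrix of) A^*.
A^* = A^T =
[[1, -2, -3],
 [-1, 3, -1],
 [3, 2, -1]]

For real matrices with standard dot products, the defining identity <Ax, y> = <x, A^* y> gives (Ax)^T y = x^T (A^*) y, i.e. x^T A^T y = x^T (A^*) y. Since this holds for all x, y, we must have A^* = A^T. Therefore
A^* =
[[1, -2, -3],
 [-1, 3, -1],
 [3, 2, -1]].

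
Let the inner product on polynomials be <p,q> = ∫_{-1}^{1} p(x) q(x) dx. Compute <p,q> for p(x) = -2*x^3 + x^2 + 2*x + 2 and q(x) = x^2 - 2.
<p,q> = -38/5

Expand the product: p(x)·q(x) = -2*x^5 + x^4 + 6*x^3 - 4*x - 4.
∫_{-1}^{1} of each monomial x^k gives [2/(k+1) if k even, 0 if k odd]. Integrating term-by-term (or equivalently evaluating the antiderivative F(x) = -x^6/3 + x^5/5 + 3*x^4/2 - 2*x^2 - 4*x at the endpoints):
  F(1) − F(−1) = -139/30 − (89/30) = -38/5.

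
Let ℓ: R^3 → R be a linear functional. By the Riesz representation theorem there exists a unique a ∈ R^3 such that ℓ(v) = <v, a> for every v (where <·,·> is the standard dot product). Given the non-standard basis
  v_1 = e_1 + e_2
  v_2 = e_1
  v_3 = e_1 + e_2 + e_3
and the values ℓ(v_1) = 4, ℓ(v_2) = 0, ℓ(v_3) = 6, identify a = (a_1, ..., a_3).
a = (0, 4, 2)

Write a = (a_1, ..., a_3) in the standard basis. For each basis vector v_i, ℓ(v_i) = <v_i, a> is a linear equation in the a_j's. Collect the n equations into a matrix system V a = ℓ, where row i of V is v_i (expressed in the standard basis). Since V is invertible (lower-triangular with 1s on the diagonal, up to permutation), solve by back-substitution:
  V =
[[1, 1, 0],
 [1, 0, 0],
 [1, 1, 1]]
  V a = (4, 0, 6)
Solving gives a = (0, 4, 2).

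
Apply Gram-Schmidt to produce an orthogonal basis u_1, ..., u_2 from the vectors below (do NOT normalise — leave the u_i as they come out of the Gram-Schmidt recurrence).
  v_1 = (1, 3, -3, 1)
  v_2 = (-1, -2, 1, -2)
Orthogonal basis:
  u_1 = (1, 3, -3, 1)
  u_2 = (-2/5, -1/5, -4/5, -7/5)

Apply the Gram-Schmidt recurrence
  u_1 = v_1
  u_i = v_i − Σ_{j<i} ((v_i · u_j) / (u_j · u_j)) · u_j.

Step by step this gives:
  u_1 = (1, 3, -3, 1)
  u_2 = (-2/5, -1/5, -4/5, -7/5)

Orthogonality check:
  u_2 · u_1 = 0 (should be 0)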